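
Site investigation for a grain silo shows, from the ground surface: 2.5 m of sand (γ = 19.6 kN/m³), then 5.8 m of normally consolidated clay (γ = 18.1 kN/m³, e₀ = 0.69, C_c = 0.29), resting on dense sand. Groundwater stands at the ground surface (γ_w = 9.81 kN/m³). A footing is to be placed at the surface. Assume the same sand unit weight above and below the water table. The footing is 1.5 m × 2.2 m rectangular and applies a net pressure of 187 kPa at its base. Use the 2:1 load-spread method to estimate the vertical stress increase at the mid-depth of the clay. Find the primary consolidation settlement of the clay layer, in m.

S_c ≈ 0.0939 m

Mid-depth of clay below the ground surface: z = 2.5 + 5.8/2 = 5.4 m.
Total vertical stress at mid-clay: σ_v = 19.6×2.5 + 18.1×2.9 = 101.49 kPa.
Pore pressure: u = 9.81×(5.4 − 0) = 52.974 kPa.
Initial effective stress: σ'_0 = σ_v − u = 101.49 − 52.974 = 48.516 kPa.
Stress increase at mid-clay by the 2:1 spreading method:
Δσ = qBL/((B+z)(L+z)) = 187×1.5×2.2/((1.5+5.4)(2.2+5.4)) = 11.768 kPa
Final effective stress: σ'_f = σ'_0 + Δσ = 48.516 + 11.768 = 60.284 kPa.
Normally consolidated clay, so the full stress increment lies on the virgin compression line:
S_c = C_c·H/(1+e₀)·log₁₀(σ'_f/σ'_0) = 0.29×5.8/(1+0.69)×log₁₀(60.284/48.516)
    = 0.99527 × 0.094317 = 0.09387 m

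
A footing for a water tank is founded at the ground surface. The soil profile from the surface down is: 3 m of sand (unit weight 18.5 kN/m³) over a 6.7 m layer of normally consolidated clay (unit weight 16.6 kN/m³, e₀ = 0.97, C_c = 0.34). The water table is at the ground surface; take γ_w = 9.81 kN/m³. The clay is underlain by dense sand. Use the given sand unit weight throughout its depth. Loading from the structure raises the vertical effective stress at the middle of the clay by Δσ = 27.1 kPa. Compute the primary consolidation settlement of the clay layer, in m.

S_c ≈ 0.222 m

Mid-depth of clay below the ground surface: z = 3 + 6.7/2 = 6.35 m.
Total vertical stress at mid-clay: σ_v = 18.5×3 + 16.6×3.35 = 111.11 kPa.
Pore pressure: u = 9.81×(6.35 − 0) = 62.294 kPa.
Initial effective stress: σ'_0 = σ_v − u = 111.11 − 62.294 = 48.816 kPa.
Final effective stress: σ'_f = σ'_0 + Δσ = 48.816 + 27.1 = 75.916 kPa.
Normally consolidated clay, so the full stress increment lies on the virgin compression line:
S_c = C_c·H/(1+e₀)·log₁₀(σ'_f/σ'_0) = 0.34×6.7/(1+0.97)×log₁₀(75.916/48.816)
    = 1.1563 × 0.19177 = 0.2217 m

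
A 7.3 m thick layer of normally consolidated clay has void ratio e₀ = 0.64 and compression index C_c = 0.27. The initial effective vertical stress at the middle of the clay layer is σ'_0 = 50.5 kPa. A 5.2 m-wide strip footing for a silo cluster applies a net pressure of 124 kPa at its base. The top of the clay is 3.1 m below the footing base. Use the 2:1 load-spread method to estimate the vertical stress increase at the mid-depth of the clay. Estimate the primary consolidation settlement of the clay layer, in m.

S_c ≈ 0.379 m

Mid-depth of clay below the footing base: z = 3.1 + 7.3/2 = 6.75 m.
Stress increase at mid-clay by the 2:1 spreading method:
Δσ = qB/(B+z) = 124×5.2/(5.2+6.75) = 53.958 kPa
Final effective stress: σ'_f = σ'_0 + Δσ = 50.5 + 53.958 = 104.46 kPa.
Normally consolidated clay, so the full stress increment lies on the virgin compression line:
S_c = C_c·H/(1+e₀)·log₁₀(σ'_f/σ'_0) = 0.27×7.3/(1+0.64)×log₁₀(104.46/50.5)
    = 1.2018 × 0.31566 = 0.3794 m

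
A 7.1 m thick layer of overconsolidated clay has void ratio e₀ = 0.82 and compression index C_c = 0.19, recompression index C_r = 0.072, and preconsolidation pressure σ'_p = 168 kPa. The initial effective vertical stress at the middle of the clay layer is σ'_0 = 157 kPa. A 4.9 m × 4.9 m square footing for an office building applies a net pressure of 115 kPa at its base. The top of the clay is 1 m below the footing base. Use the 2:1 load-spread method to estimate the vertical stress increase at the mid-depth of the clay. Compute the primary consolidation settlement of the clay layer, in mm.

Mid-depth of clay below the footing base: z = 1 + 7.1/2 = 4.55 m.
Stress increase at mid-clay by the 2:1 spreading method:
Δσ = qBL/((B+z)(L+z)) = 115×4.9×4.9/((4.9+4.55)(4.9+4.55)) = 30.919 kPa
Final effective stress: σ'_f = 157 + 30.919 = 187.92 kPa.
σ'_f = 187.92 > σ'_p = 168 kPa, so the stress path crosses the preconsolidation pressure — recompression up to σ'_p, then virgin compression beyond:
S_c = H/(1+e₀)·[C_r·log₁₀(σ'_p/σ'_0) + C_c·log₁₀(σ'_f/σ'_p)]
    = 7.1/1.82 × [0.072×log₁₀(168/157) + 0.19×log₁₀(187.92/168)]
    = 3.9011 × [0.0021175 + 0.0092461] = 0.04433 m

S_c ≈ 44.3 mm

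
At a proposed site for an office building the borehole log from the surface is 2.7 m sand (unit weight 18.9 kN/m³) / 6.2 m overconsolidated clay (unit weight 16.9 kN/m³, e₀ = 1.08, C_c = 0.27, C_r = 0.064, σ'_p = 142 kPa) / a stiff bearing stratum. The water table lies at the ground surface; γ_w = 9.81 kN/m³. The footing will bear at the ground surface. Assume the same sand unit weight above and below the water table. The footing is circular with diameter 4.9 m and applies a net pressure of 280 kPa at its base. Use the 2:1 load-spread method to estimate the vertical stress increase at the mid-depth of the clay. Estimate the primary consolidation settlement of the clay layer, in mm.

S_c ≈ 67.6 mm

Mid-depth of clay below the ground surface: z = 2.7 + 6.2/2 = 5.8 m.
Total vertical stress at mid-clay: σ_v = 18.9×2.7 + 16.9×3.1 = 103.42 kPa.
Pore pressure: u = 9.81×(5.8 − 0) = 56.898 kPa.
Initial effective stress: σ'_0 = σ_v − u = 103.42 − 56.898 = 46.522 kPa.
Stress increase at mid-clay by the 2:1 spreading method:
Δσ ≈ qD²/(D+z)² = 280×4.9²/(4.9+5.8)² = 58.72 kPa
Final effective stress: σ'_f = 46.522 + 58.72 = 105.24 kPa.
σ'_f = 105.24 ≤ σ'_p = 142 kPa, so the clay remains overconsolidated and only the recompression index applies:
S_c = C_r·H/(1+e₀)·log₁₀(σ'_f/σ'_0) = 0.064×6.2/2.08×log₁₀(105.24/46.522)
    = 0.19077 × 0.35452 = 0.06763 m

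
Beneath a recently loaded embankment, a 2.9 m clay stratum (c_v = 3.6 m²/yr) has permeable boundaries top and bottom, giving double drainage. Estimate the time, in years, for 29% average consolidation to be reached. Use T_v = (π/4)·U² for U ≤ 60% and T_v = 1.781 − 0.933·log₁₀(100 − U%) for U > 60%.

Drainage path length: H_d = H/2 = 1.45 m (double drainage).
U ≤ 60%: T_v = (π/4)·U² = (π/4)×0.29² = 0.066052.
t = T_v·H_d²/c_v = 0.066052×1.45²/3.6 = 0.03858 years.

t ≈ 0.0386 years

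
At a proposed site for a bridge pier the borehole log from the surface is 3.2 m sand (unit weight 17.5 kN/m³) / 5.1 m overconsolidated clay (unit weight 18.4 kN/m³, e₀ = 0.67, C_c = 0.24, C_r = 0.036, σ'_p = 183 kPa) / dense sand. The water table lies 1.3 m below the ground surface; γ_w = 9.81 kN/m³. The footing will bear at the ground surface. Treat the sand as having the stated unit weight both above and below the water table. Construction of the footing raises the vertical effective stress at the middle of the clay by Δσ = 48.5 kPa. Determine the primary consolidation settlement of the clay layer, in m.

S_c ≈ 0.0286 m

Mid-depth of clay below the ground surface: z = 3.2 + 5.1/2 = 5.75 m.
Total vertical stress at mid-clay: σ_v = 17.5×3.2 + 18.4×2.55 = 102.92 kPa.
Pore pressure: u = 9.81×(5.75 − 1.3) = 43.655 kPa.
Initial effective stress: σ'_0 = σ_v − u = 102.92 − 43.655 = 59.265 kPa.
Final effective stress: σ'_f = 59.265 + 48.5 = 107.77 kPa.
σ'_f = 107.77 ≤ σ'_p = 183 kPa, so the clay remains overconsolidated and only the recompression index applies:
S_c = C_r·H/(1+e₀)·log₁₀(σ'_f/σ'_0) = 0.036×5.1/1.67×log₁₀(107.77/59.265)
    = 0.10994 × 0.2597 = 0.02855 m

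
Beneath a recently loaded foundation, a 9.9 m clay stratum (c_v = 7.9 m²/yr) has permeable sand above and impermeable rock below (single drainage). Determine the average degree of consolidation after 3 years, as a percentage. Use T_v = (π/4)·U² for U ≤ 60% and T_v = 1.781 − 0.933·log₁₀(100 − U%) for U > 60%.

Drainage path length: H_d = H = 9.9 m (single drainage).
T_v = c_v·t/H_d² = 7.9×3/9.9² = 0.24181.
T_v = 0.24181 corresponds to the U ≤ 60% branch:
U = √(4T_v/π) = 0.5549

U ≈ 55.5 %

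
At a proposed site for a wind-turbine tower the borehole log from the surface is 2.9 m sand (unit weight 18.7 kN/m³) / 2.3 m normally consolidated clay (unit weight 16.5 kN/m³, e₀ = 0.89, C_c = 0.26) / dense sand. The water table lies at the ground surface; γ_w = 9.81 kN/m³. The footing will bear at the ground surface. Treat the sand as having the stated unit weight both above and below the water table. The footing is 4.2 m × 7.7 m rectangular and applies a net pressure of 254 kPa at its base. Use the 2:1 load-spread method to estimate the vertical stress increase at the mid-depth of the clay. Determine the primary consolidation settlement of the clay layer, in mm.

Mid-depth of clay below the ground surface: z = 2.9 + 2.3/2 = 4.05 m.
Total vertical stress at mid-clay: σ_v = 18.7×2.9 + 16.5×1.15 = 73.205 kPa.
Pore pressure: u = 9.81×(4.05 − 0) = 39.73 kPa.
Initial effective stress: σ'_0 = σ_v − u = 73.205 − 39.73 = 33.475 kPa.
Stress increase at mid-clay by the 2:1 spreading method:
Δσ = qBL/((B+z)(L+z)) = 254×4.2×7.7/((4.2+4.05)(7.7+4.05)) = 84.739 kPa
Final effective stress: σ'_f = σ'_0 + Δσ = 33.475 + 84.739 = 118.21 kPa.
Normally consolidated clay, so the full stress increment lies on the virgin compression line:
S_c = C_c·H/(1+e₀)·log₁₀(σ'_f/σ'_0) = 0.26×2.3/(1+0.89)×log₁₀(118.21/33.475)
    = 0.3164 × 0.54793 = 0.1734 m

S_c ≈ 173 mm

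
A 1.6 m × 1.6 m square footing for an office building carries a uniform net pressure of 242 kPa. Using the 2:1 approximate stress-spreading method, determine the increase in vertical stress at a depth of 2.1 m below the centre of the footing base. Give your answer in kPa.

Δσ_z ≈ 45.3 kPa

By the 2:1 method the load spreads at 1 horizontal : 2 vertical, so at depth z the loaded area has grown by z in each plan dimension:
Δσ = qBL/((B+z)(L+z)) = 242×1.6×1.6/((1.6+2.1)(1.6+2.1)) = 45.253 kPa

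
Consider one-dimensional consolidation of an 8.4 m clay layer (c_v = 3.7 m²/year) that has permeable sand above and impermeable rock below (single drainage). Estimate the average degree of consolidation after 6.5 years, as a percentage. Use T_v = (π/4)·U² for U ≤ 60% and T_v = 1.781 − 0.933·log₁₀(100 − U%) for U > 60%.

Drainage path length: H_d = H = 8.4 m (single drainage).
T_v = c_v·t/H_d² = 3.7×6.5/8.4² = 0.34084.
T_v = 0.34084 corresponds to the U > 60% branch:
U = 1 − 10^((1.781 − T_v)/0.933)/100 = 0.6504

U ≈ 65 %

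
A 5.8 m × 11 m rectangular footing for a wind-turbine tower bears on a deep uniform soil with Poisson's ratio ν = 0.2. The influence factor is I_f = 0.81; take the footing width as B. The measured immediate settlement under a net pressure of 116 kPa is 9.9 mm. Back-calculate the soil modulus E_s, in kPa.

E_s ≈ 52800 kPa

S_e = q·B·(1−ν²)/E_s · I_f  ⇒  E_s = q·B·(1−ν²)·I_f / S_e.
E_s = 116 × 5.8 × 0.96 × 0.81 / 0.0099 = 52850 kPa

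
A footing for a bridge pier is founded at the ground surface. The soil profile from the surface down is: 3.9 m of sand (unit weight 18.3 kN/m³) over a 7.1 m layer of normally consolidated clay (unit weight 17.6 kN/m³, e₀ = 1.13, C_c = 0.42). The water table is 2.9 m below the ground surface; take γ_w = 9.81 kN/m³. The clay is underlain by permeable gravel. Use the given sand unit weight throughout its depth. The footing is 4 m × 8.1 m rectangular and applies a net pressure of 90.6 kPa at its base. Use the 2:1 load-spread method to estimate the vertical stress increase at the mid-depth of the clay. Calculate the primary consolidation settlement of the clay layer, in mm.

Mid-depth of clay below the ground surface: z = 3.9 + 7.1/2 = 7.45 m.
Total vertical stress at mid-clay: σ_v = 18.3×3.9 + 17.6×3.55 = 133.85 kPa.
Pore pressure: u = 9.81×(7.45 − 2.9) = 44.636 kPa.
Initial effective stress: σ'_0 = σ_v − u = 133.85 − 44.636 = 89.214 kPa.
Stress increase at mid-clay by the 2:1 spreading method:
Δσ = qBL/((B+z)(L+z)) = 90.6×4×8.1/((4+7.45)(8.1+7.45)) = 16.487 kPa
Final effective stress: σ'_f = σ'_0 + Δσ = 89.214 + 16.487 = 105.7 kPa.
Normally consolidated clay, so the full stress increment lies on the virgin compression line:
S_c = C_c·H/(1+e₀)·log₁₀(σ'_f/σ'_0) = 0.42×7.1/(1+1.13)×log₁₀(105.7/89.214)
    = 1.4 × 0.073642 = 0.1031 m

S_c ≈ 103 mm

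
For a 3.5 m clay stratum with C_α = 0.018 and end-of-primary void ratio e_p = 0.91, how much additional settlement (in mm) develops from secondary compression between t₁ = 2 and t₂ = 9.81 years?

S_s ≈ 22.8 mm

Secondary compression: S_s = C_α·H/(1+e_p)·log₁₀(t₂/t₁)
S_s = 0.018×3.5/(1+0.91)×log₁₀(9.81/2)
    = 0.03298 × 0.6906 = 0.02278 m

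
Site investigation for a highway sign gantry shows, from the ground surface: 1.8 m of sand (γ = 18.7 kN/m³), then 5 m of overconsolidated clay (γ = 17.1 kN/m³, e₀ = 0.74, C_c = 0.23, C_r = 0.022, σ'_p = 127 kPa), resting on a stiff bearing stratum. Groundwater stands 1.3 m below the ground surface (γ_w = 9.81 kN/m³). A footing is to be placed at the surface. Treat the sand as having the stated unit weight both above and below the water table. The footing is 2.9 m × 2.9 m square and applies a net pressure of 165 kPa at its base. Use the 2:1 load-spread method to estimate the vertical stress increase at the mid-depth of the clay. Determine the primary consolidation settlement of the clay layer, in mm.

Mid-depth of clay below the ground surface: z = 1.8 + 5/2 = 4.3 m.
Total vertical stress at mid-clay: σ_v = 18.7×1.8 + 17.1×2.5 = 76.41 kPa.
Pore pressure: u = 9.81×(4.3 − 1.3) = 29.43 kPa.
Initial effective stress: σ'_0 = σ_v − u = 76.41 − 29.43 = 46.98 kPa.
Stress increase at mid-clay by the 2:1 spreading method:
Δσ = qBL/((B+z)(L+z)) = 165×2.9×2.9/((2.9+4.3)(2.9+4.3)) = 26.768 kPa
Final effective stress: σ'_f = 46.98 + 26.768 = 73.748 kPa.
σ'_f = 73.748 ≤ σ'_p = 127 kPa, so the clay remains overconsolidated and only the recompression index applies:
S_c = C_r·H/(1+e₀)·log₁₀(σ'_f/σ'_0) = 0.022×5/1.74×log₁₀(73.748/46.98)
    = 0.063219 × 0.19584 = 0.01238 m

S_c ≈ 12.4 mm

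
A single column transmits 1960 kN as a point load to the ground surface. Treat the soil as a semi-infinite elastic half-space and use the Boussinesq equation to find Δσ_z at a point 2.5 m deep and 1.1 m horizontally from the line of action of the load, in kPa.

Δσ_z ≈ 96.2 kPa

Boussinesq vertical stress below a point load on an elastic half-space:
Δσ_z = 3P/(2πz²) · [1 + (r/z)²]^(−5/2)
r/z = 1.1/2.5 = 0.44; [1+(r/z)²]^(−5/2) = 0.64247.
Δσ_z = 3×1960/(2π×2.5²) × 0.64247 = 149.73 × 0.64247 = 96.2 kPa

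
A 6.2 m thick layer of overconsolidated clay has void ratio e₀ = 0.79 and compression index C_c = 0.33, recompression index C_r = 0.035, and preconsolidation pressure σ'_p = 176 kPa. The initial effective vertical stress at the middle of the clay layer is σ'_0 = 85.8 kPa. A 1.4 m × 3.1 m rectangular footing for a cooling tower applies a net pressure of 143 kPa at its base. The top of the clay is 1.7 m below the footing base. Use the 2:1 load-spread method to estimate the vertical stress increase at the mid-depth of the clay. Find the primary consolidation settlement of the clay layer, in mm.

S_c ≈ 7.25 mm

Mid-depth of clay below the footing base: z = 1.7 + 6.2/2 = 4.8 m.
Stress increase at mid-clay by the 2:1 spreading method:
Δσ = qBL/((B+z)(L+z)) = 143×1.4×3.1/((1.4+4.8)(3.1+4.8)) = 12.671 kPa
Final effective stress: σ'_f = 85.8 + 12.671 = 98.471 kPa.
σ'_f = 98.471 ≤ σ'_p = 176 kPa, so the clay remains overconsolidated and only the recompression index applies:
S_c = C_r·H/(1+e₀)·log₁₀(σ'_f/σ'_0) = 0.035×6.2/1.79×log₁₀(98.471/85.8)
    = 0.12123 × 0.059821 = 0.007252 m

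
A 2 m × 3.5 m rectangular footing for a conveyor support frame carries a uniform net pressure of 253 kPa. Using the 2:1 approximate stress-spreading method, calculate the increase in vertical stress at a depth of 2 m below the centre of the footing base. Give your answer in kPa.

By the 2:1 method the load spreads at 1 horizontal : 2 vertical, so at depth z the loaded area has grown by z in each plan dimension:
Δσ = qBL/((B+z)(L+z)) = 253×2×3.5/((2+2)(3.5+2)) = 80.5 kPa

Δσ_z ≈ 80.5 kPa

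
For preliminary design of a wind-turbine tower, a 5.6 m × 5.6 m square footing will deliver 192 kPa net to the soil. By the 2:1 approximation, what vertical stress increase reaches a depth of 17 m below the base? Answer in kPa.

Δσ_z ≈ 11.8 kPa

By the 2:1 method the load spreads at 1 horizontal : 2 vertical, so at depth z the loaded area has grown by z in each plan dimension:
Δσ = qBL/((B+z)(L+z)) = 192×5.6×5.6/((5.6+17)(5.6+17)) = 11.789 kPa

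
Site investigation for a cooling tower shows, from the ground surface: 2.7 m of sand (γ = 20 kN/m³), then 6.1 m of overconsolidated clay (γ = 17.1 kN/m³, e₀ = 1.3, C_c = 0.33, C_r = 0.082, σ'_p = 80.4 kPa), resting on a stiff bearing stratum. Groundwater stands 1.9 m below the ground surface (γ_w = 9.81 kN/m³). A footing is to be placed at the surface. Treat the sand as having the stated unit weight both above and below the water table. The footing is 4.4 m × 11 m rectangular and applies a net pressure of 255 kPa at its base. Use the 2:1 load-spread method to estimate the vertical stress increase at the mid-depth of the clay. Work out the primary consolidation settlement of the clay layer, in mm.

Mid-depth of clay below the ground surface: z = 2.7 + 6.1/2 = 5.75 m.
Total vertical stress at mid-clay: σ_v = 20×2.7 + 17.1×3.05 = 106.16 kPa.
Pore pressure: u = 9.81×(5.75 − 1.9) = 37.769 kPa.
Initial effective stress: σ'_0 = σ_v − u = 106.16 − 37.769 = 68.391 kPa.
Stress increase at mid-clay by the 2:1 spreading method:
Δσ = qBL/((B+z)(L+z)) = 255×4.4×11/((4.4+5.75)(11+5.75)) = 72.595 kPa
Final effective stress: σ'_f = 68.391 + 72.595 = 140.99 kPa.
σ'_f = 140.99 > σ'_p = 80.4 kPa, so the stress path crosses the preconsolidation pressure — recompression up to σ'_p, then virgin compression beyond:
S_c = H/(1+e₀)·[C_r·log₁₀(σ'_p/σ'_0) + C_c·log₁₀(σ'_f/σ'_p)]
    = 6.1/2.3 × [0.082×log₁₀(80.4/68.391) + 0.33×log₁₀(140.99/80.4)]
    = 2.6522 × [0.0057611 + 0.080498] = 0.2288 m

S_c ≈ 229 mm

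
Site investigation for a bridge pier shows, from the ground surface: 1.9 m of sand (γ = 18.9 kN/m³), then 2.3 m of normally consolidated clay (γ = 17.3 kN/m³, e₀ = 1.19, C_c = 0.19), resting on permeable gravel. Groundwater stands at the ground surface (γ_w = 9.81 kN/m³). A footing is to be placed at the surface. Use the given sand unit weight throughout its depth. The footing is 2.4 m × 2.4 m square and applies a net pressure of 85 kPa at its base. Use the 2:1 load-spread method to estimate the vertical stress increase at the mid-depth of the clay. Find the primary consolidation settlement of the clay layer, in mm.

S_c ≈ 42.7 mm

Mid-depth of clay below the ground surface: z = 1.9 + 2.3/2 = 3.05 m.
Total vertical stress at mid-clay: σ_v = 18.9×1.9 + 17.3×1.15 = 55.805 kPa.
Pore pressure: u = 9.81×(3.05 − 0) = 29.921 kPa.
Initial effective stress: σ'_0 = σ_v − u = 55.805 − 29.921 = 25.884 kPa.
Stress increase at mid-clay by the 2:1 spreading method:
Δσ = qBL/((B+z)(L+z)) = 85×2.4×2.4/((2.4+3.05)(2.4+3.05)) = 16.483 kPa
Final effective stress: σ'_f = σ'_0 + Δσ = 25.884 + 16.483 = 42.367 kPa.
Normally consolidated clay, so the full stress increment lies on the virgin compression line:
S_c = C_c·H/(1+e₀)·log₁₀(σ'_f/σ'_0) = 0.19×2.3/(1+1.19)×log₁₀(42.367/25.884)
    = 0.19954 × 0.214 = 0.0427 m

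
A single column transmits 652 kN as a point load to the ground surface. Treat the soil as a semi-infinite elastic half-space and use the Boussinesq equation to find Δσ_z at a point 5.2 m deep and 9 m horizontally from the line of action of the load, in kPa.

Boussinesq vertical stress below a point load on an elastic half-space:
Δσ_z = 3P/(2πz²) · [1 + (r/z)²]^(−5/2)
r/z = 9/5.2 = 1.7308; [1+(r/z)²]^(−5/2) = 0.031337.
Δσ_z = 3×652/(2π×5.2²) × 0.031337 = 11.513 × 0.031337 = 0.3608 kPa

Δσ_z ≈ 0.361 kPa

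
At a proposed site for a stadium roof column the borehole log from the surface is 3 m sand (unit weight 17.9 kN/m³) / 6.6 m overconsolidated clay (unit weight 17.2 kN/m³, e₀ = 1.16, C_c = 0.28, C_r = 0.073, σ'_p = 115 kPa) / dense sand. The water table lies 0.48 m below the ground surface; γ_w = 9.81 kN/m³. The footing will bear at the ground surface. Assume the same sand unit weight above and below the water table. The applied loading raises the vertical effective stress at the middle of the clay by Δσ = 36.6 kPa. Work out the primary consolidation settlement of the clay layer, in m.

S_c ≈ 0.0506 m

Mid-depth of clay below the ground surface: z = 3 + 6.6/2 = 6.3 m.
Total vertical stress at mid-clay: σ_v = 17.9×3 + 17.2×3.3 = 110.46 kPa.
Pore pressure: u = 9.81×(6.3 − 0.48) = 57.094 kPa.
Initial effective stress: σ'_0 = σ_v − u = 110.46 − 57.094 = 53.366 kPa.
Final effective stress: σ'_f = 53.366 + 36.6 = 89.966 kPa.
σ'_f = 89.966 ≤ σ'_p = 115 kPa, so the clay remains overconsolidated and only the recompression index applies:
S_c = C_r·H/(1+e₀)·log₁₀(σ'_f/σ'_0) = 0.073×6.6/2.16×log₁₀(89.966/53.366)
    = 0.22306 × 0.22681 = 0.05059 m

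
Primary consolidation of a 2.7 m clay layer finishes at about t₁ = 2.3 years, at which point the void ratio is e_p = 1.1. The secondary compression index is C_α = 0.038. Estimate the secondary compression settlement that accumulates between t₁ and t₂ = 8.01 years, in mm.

Secondary compression: S_s = C_α·H/(1+e_p)·log₁₀(t₂/t₁)
S_s = 0.038×2.7/(1+1.1)×log₁₀(8.01/2.3)
    = 0.04886 × 0.5419 = 0.02648 m

S_s ≈ 26.5 mm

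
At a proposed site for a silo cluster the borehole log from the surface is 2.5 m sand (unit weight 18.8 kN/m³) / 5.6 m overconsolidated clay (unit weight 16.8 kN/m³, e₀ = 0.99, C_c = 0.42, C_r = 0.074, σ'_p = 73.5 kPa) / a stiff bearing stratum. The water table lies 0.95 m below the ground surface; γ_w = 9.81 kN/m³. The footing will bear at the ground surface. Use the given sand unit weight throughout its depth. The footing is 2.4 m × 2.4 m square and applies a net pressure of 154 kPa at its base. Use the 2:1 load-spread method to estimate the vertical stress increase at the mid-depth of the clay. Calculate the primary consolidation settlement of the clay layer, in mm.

S_c ≈ 23.1 mm

Mid-depth of clay below the ground surface: z = 2.5 + 5.6/2 = 5.3 m.
Total vertical stress at mid-clay: σ_v = 18.8×2.5 + 16.8×2.8 = 94.04 kPa.
Pore pressure: u = 9.81×(5.3 − 0.95) = 42.673 kPa.
Initial effective stress: σ'_0 = σ_v − u = 94.04 − 42.673 = 51.367 kPa.
Stress increase at mid-clay by the 2:1 spreading method:
Δσ = qBL/((B+z)(L+z)) = 154×2.4×2.4/((2.4+5.3)(2.4+5.3)) = 14.961 kPa
Final effective stress: σ'_f = 51.367 + 14.961 = 66.328 kPa.
σ'_f = 66.328 ≤ σ'_p = 73.5 kPa, so the clay remains overconsolidated and only the recompression index applies:
S_c = C_r·H/(1+e₀)·log₁₀(σ'_f/σ'_0) = 0.074×5.6/1.99×log₁₀(66.328/51.367)
    = 0.20824 × 0.11101 = 0.02312 m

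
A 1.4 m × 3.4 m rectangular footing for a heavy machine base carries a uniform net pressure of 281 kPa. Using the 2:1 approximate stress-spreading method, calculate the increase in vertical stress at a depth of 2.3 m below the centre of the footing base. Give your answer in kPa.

Δσ_z ≈ 63.4 kPa

By the 2:1 method the load spreads at 1 horizontal : 2 vertical, so at depth z the loaded area has grown by z in each plan dimension:
Δσ = qBL/((B+z)(L+z)) = 281×1.4×3.4/((1.4+2.3)(3.4+2.3)) = 63.422 kPa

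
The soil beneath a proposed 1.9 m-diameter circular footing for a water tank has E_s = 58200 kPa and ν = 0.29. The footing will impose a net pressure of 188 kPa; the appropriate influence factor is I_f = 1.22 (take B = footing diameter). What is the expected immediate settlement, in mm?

Immediate (elastic) settlement: S_e = q·B·(1−ν²)/E_s · I_f.
S_e = 188 × 1.9 × (1 − 0.29²) / 58200 × 1.22
    = 188 × 1.9 × 0.9159 / 58200 × 1.22
    = 0.006858 m = 6.858 mm

S_e ≈ 6.86 mm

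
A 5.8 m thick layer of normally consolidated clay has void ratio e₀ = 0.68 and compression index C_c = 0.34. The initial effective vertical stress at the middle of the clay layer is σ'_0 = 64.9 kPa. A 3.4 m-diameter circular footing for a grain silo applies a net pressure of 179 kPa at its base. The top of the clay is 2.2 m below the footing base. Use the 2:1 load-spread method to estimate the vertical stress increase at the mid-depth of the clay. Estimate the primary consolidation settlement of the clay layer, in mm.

Mid-depth of clay below the footing base: z = 2.2 + 5.8/2 = 5.1 m.
Stress increase at mid-clay by the 2:1 spreading method:
Δσ ≈ qD²/(D+z)² = 179×3.4²/(3.4+5.1)² = 28.64 kPa
Final effective stress: σ'_f = σ'_0 + Δσ = 64.9 + 28.64 = 93.54 kPa.
Normally consolidated clay, so the full stress increment lies on the virgin compression line:
S_c = C_c·H/(1+e₀)·log₁₀(σ'_f/σ'_0) = 0.34×5.8/(1+0.68)×log₁₀(93.54/64.9)
    = 1.1738 × 0.15875 = 0.1863 m

S_c ≈ 186 mm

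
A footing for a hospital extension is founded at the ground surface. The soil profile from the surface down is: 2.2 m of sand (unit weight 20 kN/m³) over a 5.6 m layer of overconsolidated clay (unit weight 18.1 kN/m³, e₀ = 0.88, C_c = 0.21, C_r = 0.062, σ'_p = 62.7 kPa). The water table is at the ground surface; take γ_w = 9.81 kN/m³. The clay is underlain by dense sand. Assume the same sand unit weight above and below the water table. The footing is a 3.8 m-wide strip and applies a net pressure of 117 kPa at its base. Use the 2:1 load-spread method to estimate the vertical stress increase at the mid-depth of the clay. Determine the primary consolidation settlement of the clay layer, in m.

Mid-depth of clay below the ground surface: z = 2.2 + 5.6/2 = 5 m.
Total vertical stress at mid-clay: σ_v = 20×2.2 + 18.1×2.8 = 94.68 kPa.
Pore pressure: u = 9.81×(5 − 0) = 49.05 kPa.
Initial effective stress: σ'_0 = σ_v − u = 94.68 − 49.05 = 45.63 kPa.
Stress increase at mid-clay by the 2:1 spreading method:
Δσ = qB/(B+z) = 117×3.8/(3.8+5) = 50.523 kPa
Final effective stress: σ'_f = 45.63 + 50.523 = 96.153 kPa.
σ'_f = 96.153 > σ'_p = 62.7 kPa, so the stress path crosses the preconsolidation pressure — recompression up to σ'_p, then virgin compression beyond:
S_c = H/(1+e₀)·[C_r·log₁₀(σ'_p/σ'_0) + C_c·log₁₀(σ'_f/σ'_p)]
    = 5.6/1.88 × [0.062×log₁₀(62.7/45.63) + 0.21×log₁₀(96.153/62.7)]
    = 2.9787 × [0.0085571 + 0.038996] = 0.1416 m

S_c ≈ 0.142 m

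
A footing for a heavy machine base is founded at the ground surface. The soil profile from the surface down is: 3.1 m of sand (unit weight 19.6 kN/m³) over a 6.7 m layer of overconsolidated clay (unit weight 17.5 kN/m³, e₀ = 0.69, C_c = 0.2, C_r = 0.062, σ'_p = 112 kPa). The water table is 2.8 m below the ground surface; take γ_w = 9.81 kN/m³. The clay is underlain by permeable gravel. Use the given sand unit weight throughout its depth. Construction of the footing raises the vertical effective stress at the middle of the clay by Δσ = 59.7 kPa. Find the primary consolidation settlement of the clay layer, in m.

S_c ≈ 0.116 m

Mid-depth of clay below the ground surface: z = 3.1 + 6.7/2 = 6.45 m.
Total vertical stress at mid-clay: σ_v = 19.6×3.1 + 17.5×3.35 = 119.39 kPa.
Pore pressure: u = 9.81×(6.45 − 2.8) = 35.806 kPa.
Initial effective stress: σ'_0 = σ_v − u = 119.39 − 35.806 = 83.584 kPa.
Final effective stress: σ'_f = 83.584 + 59.7 = 143.28 kPa.
σ'_f = 143.28 > σ'_p = 112 kPa, so the stress path crosses the preconsolidation pressure — recompression up to σ'_p, then virgin compression beyond:
S_c = H/(1+e₀)·[C_r·log₁₀(σ'_p/σ'_0) + C_c·log₁₀(σ'_f/σ'_p)]
    = 6.7/1.69 × [0.062×log₁₀(112/83.584) + 0.2×log₁₀(143.28/112)]
    = 3.9645 × [0.0078799 + 0.021394] = 0.1161 m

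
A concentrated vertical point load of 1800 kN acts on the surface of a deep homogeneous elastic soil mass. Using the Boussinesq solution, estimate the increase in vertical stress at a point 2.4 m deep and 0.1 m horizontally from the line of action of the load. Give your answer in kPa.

Boussinesq vertical stress below a point load on an elastic half-space:
Δσ_z = 3P/(2πz²) · [1 + (r/z)²]^(−5/2)
r/z = 0.1/2.4 = 0.041667; [1+(r/z)²]^(−5/2) = 0.99567.
Δσ_z = 3×1800/(2π×2.4²) × 0.99567 = 149.21 × 0.99567 = 148.6 kPa

Δσ_z ≈ 149 kPa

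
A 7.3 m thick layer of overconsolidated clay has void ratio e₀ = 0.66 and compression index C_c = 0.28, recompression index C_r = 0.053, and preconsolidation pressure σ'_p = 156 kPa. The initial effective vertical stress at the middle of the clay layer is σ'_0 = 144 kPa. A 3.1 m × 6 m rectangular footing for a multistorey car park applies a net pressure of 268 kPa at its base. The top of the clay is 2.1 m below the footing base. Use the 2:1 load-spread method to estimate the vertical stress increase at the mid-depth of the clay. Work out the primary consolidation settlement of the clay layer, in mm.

S_c ≈ 119 mm

Mid-depth of clay below the footing base: z = 2.1 + 7.3/2 = 5.75 m.
Stress increase at mid-clay by the 2:1 spreading method:
Δσ = qBL/((B+z)(L+z)) = 268×3.1×6/((3.1+5.75)(6+5.75)) = 47.937 kPa
Final effective stress: σ'_f = 144 + 47.937 = 191.94 kPa.
σ'_f = 191.94 > σ'_p = 156 kPa, so the stress path crosses the preconsolidation pressure — recompression up to σ'_p, then virgin compression beyond:
S_c = H/(1+e₀)·[C_r·log₁₀(σ'_p/σ'_0) + C_c·log₁₀(σ'_f/σ'_p)]
    = 7.3/1.66 × [0.053×log₁₀(156/144) + 0.28×log₁₀(191.94/156)]
    = 4.3976 × [0.0018424 + 0.025211] = 0.119 m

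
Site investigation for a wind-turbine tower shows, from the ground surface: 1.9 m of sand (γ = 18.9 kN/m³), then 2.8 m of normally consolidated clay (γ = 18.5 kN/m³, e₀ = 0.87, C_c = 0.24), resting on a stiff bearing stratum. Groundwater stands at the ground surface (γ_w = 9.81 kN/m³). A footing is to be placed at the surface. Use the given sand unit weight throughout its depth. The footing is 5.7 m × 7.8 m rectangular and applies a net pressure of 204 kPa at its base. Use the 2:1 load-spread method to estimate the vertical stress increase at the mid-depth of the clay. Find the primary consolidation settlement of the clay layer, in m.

S_c ≈ 0.22 m

Mid-depth of clay below the ground surface: z = 1.9 + 2.8/2 = 3.3 m.
Total vertical stress at mid-clay: σ_v = 18.9×1.9 + 18.5×1.4 = 61.81 kPa.
Pore pressure: u = 9.81×(3.3 − 0) = 32.373 kPa.
Initial effective stress: σ'_0 = σ_v − u = 61.81 − 32.373 = 29.437 kPa.
Stress increase at mid-clay by the 2:1 spreading method:
Δσ = qBL/((B+z)(L+z)) = 204×5.7×7.8/((5.7+3.3)(7.8+3.3)) = 90.789 kPa
Final effective stress: σ'_f = σ'_0 + Δσ = 29.437 + 90.789 = 120.23 kPa.
Normally consolidated clay, so the full stress increment lies on the virgin compression line:
S_c = C_c·H/(1+e₀)·log₁₀(σ'_f/σ'_0) = 0.24×2.8/(1+0.87)×log₁₀(120.23/29.437)
    = 0.35936 × 0.61112 = 0.2196 m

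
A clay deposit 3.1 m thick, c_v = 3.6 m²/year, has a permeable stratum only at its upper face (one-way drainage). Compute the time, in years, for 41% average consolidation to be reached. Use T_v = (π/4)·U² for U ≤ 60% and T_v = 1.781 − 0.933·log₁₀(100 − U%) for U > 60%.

t ≈ 0.352 years

Drainage path length: H_d = H = 3.1 m (single drainage).
U ≤ 60%: T_v = (π/4)·U² = (π/4)×0.41² = 0.13203.
t = T_v·H_d²/c_v = 0.13203×3.1²/3.6 = 0.3524 years.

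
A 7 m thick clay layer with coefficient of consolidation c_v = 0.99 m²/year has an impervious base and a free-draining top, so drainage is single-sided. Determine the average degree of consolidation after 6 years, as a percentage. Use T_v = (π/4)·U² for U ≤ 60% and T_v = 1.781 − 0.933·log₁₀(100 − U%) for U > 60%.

Drainage path length: H_d = H = 7 m (single drainage).
T_v = c_v·t/H_d² = 0.99×6/7² = 0.12122.
T_v = 0.12122 corresponds to the U ≤ 60% branch:
U = √(4T_v/π) = 0.3929

U ≈ 39.3 %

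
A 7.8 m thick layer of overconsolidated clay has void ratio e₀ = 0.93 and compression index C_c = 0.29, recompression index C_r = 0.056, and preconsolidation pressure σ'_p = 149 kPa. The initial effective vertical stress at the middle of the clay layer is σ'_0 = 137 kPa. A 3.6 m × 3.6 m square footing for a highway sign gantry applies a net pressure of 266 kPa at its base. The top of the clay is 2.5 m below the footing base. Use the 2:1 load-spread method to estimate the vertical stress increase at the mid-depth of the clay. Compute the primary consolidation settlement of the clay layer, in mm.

S_c ≈ 79.8 mm

Mid-depth of clay below the footing base: z = 2.5 + 7.8/2 = 6.4 m.
Stress increase at mid-clay by the 2:1 spreading method:
Δσ = qBL/((B+z)(L+z)) = 266×3.6×3.6/((3.6+6.4)(3.6+6.4)) = 34.474 kPa
Final effective stress: σ'_f = 137 + 34.474 = 171.47 kPa.
σ'_f = 171.47 > σ'_p = 149 kPa, so the stress path crosses the preconsolidation pressure — recompression up to σ'_p, then virgin compression beyond:
S_c = H/(1+e₀)·[C_r·log₁₀(σ'_p/σ'_0) + C_c·log₁₀(σ'_f/σ'_p)]
    = 7.8/1.93 × [0.056×log₁₀(149/137) + 0.29×log₁₀(171.47/149)]
    = 4.0415 × [0.0020421 + 0.017691] = 0.07975 m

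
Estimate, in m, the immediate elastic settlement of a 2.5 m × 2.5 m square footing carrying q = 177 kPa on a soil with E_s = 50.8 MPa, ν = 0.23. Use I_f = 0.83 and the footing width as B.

Immediate (elastic) settlement: S_e = q·B·(1−ν²)/E_s · I_f.
E_s = 50.8 MPa = 50800 kPa.
S_e = 177 × 2.5 × (1 − 0.23²) / 50800 × 0.83
    = 177 × 2.5 × 0.9471 / 50800 × 0.83
    = 0.006847 m

S_e ≈ 0.00685 m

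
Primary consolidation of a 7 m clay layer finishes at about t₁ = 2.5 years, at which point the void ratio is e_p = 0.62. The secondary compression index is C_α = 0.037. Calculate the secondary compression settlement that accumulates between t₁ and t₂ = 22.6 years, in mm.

Secondary compression: S_s = C_α·H/(1+e_p)·log₁₀(t₂/t₁)
S_s = 0.037×7/(1+0.62)×log₁₀(22.6/2.5)
    = 0.1599 × 0.9562 = 0.1529 m

S_s ≈ 153 mm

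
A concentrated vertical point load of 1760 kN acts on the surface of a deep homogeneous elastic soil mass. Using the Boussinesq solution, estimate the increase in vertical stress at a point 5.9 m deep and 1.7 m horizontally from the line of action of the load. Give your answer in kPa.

Boussinesq vertical stress below a point load on an elastic half-space:
Δσ_z = 3P/(2πz²) · [1 + (r/z)²]^(−5/2)
r/z = 1.7/5.9 = 0.28814; [1+(r/z)²]^(−5/2) = 0.81923.
Δσ_z = 3×1760/(2π×5.9²) × 0.81923 = 24.141 × 0.81923 = 19.78 kPa

Δσ_z ≈ 19.8 kPa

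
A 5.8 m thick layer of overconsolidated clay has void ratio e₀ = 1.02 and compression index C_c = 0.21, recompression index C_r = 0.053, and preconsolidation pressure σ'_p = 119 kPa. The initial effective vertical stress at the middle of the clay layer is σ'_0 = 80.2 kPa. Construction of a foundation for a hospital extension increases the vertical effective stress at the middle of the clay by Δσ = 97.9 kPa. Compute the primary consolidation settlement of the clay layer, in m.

S_c ≈ 0.132 m

Final effective stress: σ'_f = 80.2 + 97.9 = 178.1 kPa.
σ'_f = 178.1 > σ'_p = 119 kPa, so the stress path crosses the preconsolidation pressure — recompression up to σ'_p, then virgin compression beyond:
S_c = H/(1+e₀)·[C_r·log₁₀(σ'_p/σ'_0) + C_c·log₁₀(σ'_f/σ'_p)]
    = 5.8/2.02 × [0.053×log₁₀(119/80.2) + 0.21×log₁₀(178.1/119)]
    = 2.8713 × [0.0090827 + 0.036775] = 0.1317 m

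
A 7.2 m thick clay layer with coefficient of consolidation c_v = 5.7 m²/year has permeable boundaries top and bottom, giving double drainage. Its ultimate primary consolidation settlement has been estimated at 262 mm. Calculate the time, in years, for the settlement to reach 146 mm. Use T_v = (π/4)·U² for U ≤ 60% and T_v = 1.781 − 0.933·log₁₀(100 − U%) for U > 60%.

t ≈ 0.555 years

Drainage path length: H_d = H/2 = 3.6 m (double drainage).
U = S(t)/S_ult = 146/262 = 0.5573.
U ≤ 60%: T_v = (π/4)·U² = (π/4)×0.55725² = 0.24389.
t = T_v·H_d²/c_v = 0.24389×3.6²/5.7 = 0.5545 years.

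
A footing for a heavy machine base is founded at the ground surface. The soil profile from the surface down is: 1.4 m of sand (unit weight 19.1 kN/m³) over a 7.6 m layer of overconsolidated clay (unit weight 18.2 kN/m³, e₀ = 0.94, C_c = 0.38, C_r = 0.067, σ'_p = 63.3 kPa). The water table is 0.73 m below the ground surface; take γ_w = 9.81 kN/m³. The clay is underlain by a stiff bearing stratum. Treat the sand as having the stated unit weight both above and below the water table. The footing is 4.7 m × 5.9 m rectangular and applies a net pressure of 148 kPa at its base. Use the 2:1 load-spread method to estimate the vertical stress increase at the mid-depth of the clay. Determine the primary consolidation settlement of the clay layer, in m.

Mid-depth of clay below the ground surface: z = 1.4 + 7.6/2 = 5.2 m.
Total vertical stress at mid-clay: σ_v = 19.1×1.4 + 18.2×3.8 = 95.9 kPa.
Pore pressure: u = 9.81×(5.2 − 0.73) = 43.851 kPa.
Initial effective stress: σ'_0 = σ_v − u = 95.9 − 43.851 = 52.049 kPa.
Stress increase at mid-clay by the 2:1 spreading method:
Δσ = qBL/((B+z)(L+z)) = 148×4.7×5.9/((4.7+5.2)(5.9+5.2)) = 37.347 kPa
Final effective stress: σ'_f = 52.049 + 37.347 = 89.396 kPa.
σ'_f = 89.396 > σ'_p = 63.3 kPa, so the stress path crosses the preconsolidation pressure — recompression up to σ'_p, then virgin compression beyond:
S_c = H/(1+e₀)·[C_r·log₁₀(σ'_p/σ'_0) + C_c·log₁₀(σ'_f/σ'_p)]
    = 7.6/1.94 × [0.067×log₁₀(63.3/52.049) + 0.38×log₁₀(89.396/63.3)]
    = 3.9175 × [0.0056944 + 0.056967] = 0.2455 m

S_c ≈ 0.245 m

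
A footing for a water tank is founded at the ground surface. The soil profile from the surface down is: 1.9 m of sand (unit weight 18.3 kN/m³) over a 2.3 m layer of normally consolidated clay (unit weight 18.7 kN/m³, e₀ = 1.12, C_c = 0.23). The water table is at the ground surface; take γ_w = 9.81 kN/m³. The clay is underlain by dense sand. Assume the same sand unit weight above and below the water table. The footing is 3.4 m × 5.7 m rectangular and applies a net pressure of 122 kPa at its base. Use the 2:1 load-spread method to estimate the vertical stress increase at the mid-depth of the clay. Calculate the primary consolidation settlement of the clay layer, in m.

Mid-depth of clay below the ground surface: z = 1.9 + 2.3/2 = 3.05 m.
Total vertical stress at mid-clay: σ_v = 18.3×1.9 + 18.7×1.15 = 56.275 kPa.
Pore pressure: u = 9.81×(3.05 − 0) = 29.921 kPa.
Initial effective stress: σ'_0 = σ_v − u = 56.275 − 29.921 = 26.354 kPa.
Stress increase at mid-clay by the 2:1 spreading method:
Δσ = qBL/((B+z)(L+z)) = 122×3.4×5.7/((3.4+3.05)(5.7+3.05)) = 41.893 kPa
Final effective stress: σ'_f = σ'_0 + Δσ = 26.354 + 41.893 = 68.247 kPa.
Normally consolidated clay, so the full stress increment lies on the virgin compression line:
S_c = C_c·H/(1+e₀)·log₁₀(σ'_f/σ'_0) = 0.23×2.3/(1+1.12)×log₁₀(68.247/26.354)
    = 0.24953 × 0.41324 = 0.1031 m

S_c ≈ 0.103 m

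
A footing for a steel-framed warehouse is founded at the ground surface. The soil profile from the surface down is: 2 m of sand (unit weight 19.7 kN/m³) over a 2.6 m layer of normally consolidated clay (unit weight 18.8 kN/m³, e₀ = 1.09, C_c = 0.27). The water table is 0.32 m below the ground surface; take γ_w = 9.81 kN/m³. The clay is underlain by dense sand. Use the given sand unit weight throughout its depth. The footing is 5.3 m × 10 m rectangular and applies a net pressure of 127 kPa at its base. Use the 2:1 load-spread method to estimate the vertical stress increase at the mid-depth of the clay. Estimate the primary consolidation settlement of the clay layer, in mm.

Mid-depth of clay below the ground surface: z = 2 + 2.6/2 = 3.3 m.
Total vertical stress at mid-clay: σ_v = 19.7×2 + 18.8×1.3 = 63.84 kPa.
Pore pressure: u = 9.81×(3.3 − 0.32) = 29.234 kPa.
Initial effective stress: σ'_0 = σ_v − u = 63.84 − 29.234 = 34.606 kPa.
Stress increase at mid-clay by the 2:1 spreading method:
Δσ = qBL/((B+z)(L+z)) = 127×5.3×10/((5.3+3.3)(10+3.3)) = 58.848 kPa
Final effective stress: σ'_f = σ'_0 + Δσ = 34.606 + 58.848 = 93.454 kPa.
Normally consolidated clay, so the full stress increment lies on the virgin compression line:
S_c = C_c·H/(1+e₀)·log₁₀(σ'_f/σ'_0) = 0.27×2.6/(1+1.09)×log₁₀(93.454/34.606)
    = 0.33589 × 0.43145 = 0.1449 m

S_c ≈ 145 mm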